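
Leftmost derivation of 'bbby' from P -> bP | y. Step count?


Derivation: P => bP => bbP => bbbP => bbby
Steps: 4


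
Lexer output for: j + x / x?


Scan left to right, longest-match per lexeme
Tokens: ID(j), OP(+), ID(x), OP(/), ID(x)


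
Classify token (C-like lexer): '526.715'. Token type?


Pattern: digits with a decimal point
Type: FLOAT_LITERAL


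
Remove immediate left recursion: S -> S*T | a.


Left-recursive alternatives: S*T; non-recursive: a
Introduce S': S -> aS', S' -> *TS' | ε


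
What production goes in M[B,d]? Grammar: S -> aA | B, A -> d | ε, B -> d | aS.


For [B, d]: 'd' ∈ FIRST(d)
Entry: B -> d


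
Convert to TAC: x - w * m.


Break into single-operator statements:
t1 = w * m
t2 = x - t1


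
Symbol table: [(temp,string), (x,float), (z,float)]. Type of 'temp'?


Lookup 'temp' → type string


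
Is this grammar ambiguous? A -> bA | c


right-linear, alternatives start with distinct terminals 'b' vs 'c': unique leftmost derivation
Unambiguous


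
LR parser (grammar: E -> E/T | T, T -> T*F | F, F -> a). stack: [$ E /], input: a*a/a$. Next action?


no handle ('E/' is not any RHS); shift 'a'
Action: shift


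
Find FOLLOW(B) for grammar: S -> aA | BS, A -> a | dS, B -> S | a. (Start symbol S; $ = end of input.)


$ ∈ FOLLOW(S). For each A -> αBβ: add FIRST(β)\{ε} to FOLLOW(B); if β nullable, add FOLLOW(A).
FOLLOW(B) = {a}


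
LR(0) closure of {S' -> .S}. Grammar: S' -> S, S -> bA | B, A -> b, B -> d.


Start: S' -> .S
For each item with dot before a nonterminal B, add B -> .γ for every B-production
Closure: [S' -> .S, S -> .bA, S -> .B, B -> .d]


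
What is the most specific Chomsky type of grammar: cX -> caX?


LHS has context (more than one symbol) and |LHS| ≤ |RHS|
Classification: Type 1 (Context-Sensitive)


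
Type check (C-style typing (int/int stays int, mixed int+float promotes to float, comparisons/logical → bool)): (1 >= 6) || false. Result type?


Operand types: bool || bool
Rule: logical operators take bool operands and yield bool
Result type: bool


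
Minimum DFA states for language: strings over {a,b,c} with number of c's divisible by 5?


Track (count of c) mod 5: states 0..4, accept at 0
Minimal DFA: 5 states


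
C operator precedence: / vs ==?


'/' is multiplicative (level 10); '==' is equality (level 6)
Higher level binds tighter
'/' has higher precedence than '=='


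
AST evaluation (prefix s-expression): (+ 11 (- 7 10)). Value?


Evaluate inner: (- 7 10) = -3
Evaluate root: (+ 11 -3) = 8
Result: 8


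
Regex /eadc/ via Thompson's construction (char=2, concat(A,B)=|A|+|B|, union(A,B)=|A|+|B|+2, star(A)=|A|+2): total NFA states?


Syntax tree has 4 char leaf(s), 0 union(s), 0 star(s)
chars contribute 4×2 = 8; each union adds +2; each star adds +2
Total: 8 + 0 + 0 = 8 states


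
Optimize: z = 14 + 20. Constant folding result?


14 + 20 = 34 at compile time
Optimized: z = 34


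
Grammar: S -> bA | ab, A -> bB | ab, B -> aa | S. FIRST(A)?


Per alternative of A: FIRST(bB) = {b}; FIRST(ab) = {a}
FIRST(A) = {a, b}


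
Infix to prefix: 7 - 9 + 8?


left-to-right (same/higher precedence on left): tree is (+ (- 7 9) 8)
Prefix: + - 7 9 8


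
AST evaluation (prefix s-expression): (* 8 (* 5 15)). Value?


Evaluate inner: (* 5 15) = 75
Evaluate root: (* 8 75) = 600
Result: 600


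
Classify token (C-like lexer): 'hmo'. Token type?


Pattern: letter/underscore followed by alphanumerics, not a keyword
Type: IDENTIFIER


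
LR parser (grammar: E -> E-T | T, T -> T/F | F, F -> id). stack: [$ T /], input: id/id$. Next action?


no handle; shift 'id'
Action: shift


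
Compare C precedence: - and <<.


'-' is additive (level 9); '<<' is shift (level 8)
Higher level binds tighter
'-' has higher precedence than '<<'


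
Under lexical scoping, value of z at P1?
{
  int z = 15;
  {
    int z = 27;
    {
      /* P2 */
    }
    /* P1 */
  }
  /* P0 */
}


z declared in the same block as P1
z = 27


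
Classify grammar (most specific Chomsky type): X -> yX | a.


Right-linear: every RHS is a terminal or a terminal followed by one nonterminal
Classification: Type 3 (Regular)


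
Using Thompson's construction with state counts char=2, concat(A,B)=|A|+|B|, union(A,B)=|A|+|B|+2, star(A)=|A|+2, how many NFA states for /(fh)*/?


Syntax tree has 2 char leaf(s), 0 union(s), 1 star(s)
chars contribute 2×2 = 4; each union adds +2; each star adds +2
Total: 4 + 0 + 2 = 6 states


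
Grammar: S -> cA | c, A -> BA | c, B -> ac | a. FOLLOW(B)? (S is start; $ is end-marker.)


$ ∈ FOLLOW(S). For each A -> αBβ: add FIRST(β)\{ε} to FOLLOW(B); if β nullable, add FOLLOW(A).
FOLLOW(B) = {a, c}


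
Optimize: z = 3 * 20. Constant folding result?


3 * 20 = 60 at compile time
Optimized: z = 60


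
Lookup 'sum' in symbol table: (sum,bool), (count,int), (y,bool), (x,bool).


Lookup 'sum' → type bool


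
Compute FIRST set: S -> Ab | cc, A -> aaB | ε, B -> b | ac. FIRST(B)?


Per alternative of B: FIRST(b) = {b}; FIRST(ac) = {a}
FIRST(B) = {a, b}


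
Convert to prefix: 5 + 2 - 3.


left-to-right (same/higher precedence on left): tree is (- (+ 5 2) 3)
Prefix: - + 5 2 3


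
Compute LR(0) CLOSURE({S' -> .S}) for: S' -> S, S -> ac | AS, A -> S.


Start: S' -> .S
For each item with dot before a nonterminal B, add B -> .γ for every B-production
Closure: [S' -> .S, S -> .ac, S -> .AS, A -> .S]


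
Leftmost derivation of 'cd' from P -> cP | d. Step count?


Derivation: P => cP => cd
Steps: 2


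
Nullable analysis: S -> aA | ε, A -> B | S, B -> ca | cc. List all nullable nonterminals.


A nonterminal is nullable iff some alternative derives ε (directly, or every symbol in it is nullable)
Nullable: {A, S}


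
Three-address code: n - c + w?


Break into single-operator statements:
t1 = n - c
t2 = t1 + w


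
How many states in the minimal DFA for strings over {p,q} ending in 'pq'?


Track the longest suffix of input matching a prefix of 'pq': 3 classes (prefixes of length 0..2)
Minimal DFA: 3 states


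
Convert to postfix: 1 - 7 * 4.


* has higher precedence, evaluate 7*4 first
Postfix: 1 7 4 * -


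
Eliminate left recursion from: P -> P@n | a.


Left-recursive alternatives: P@n; non-recursive: a
Introduce P': P -> aP', P' -> @nP' | ε


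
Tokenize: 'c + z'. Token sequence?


Scan left to right, longest-match per lexeme
Tokens: ID(c), OP(+), ID(z)


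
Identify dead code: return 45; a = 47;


statement follows a return and is unreachable
Dead: 'a = 47'


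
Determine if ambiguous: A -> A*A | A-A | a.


'a*a-a' has two parse trees (no precedence encoded between * and -)
Ambiguous


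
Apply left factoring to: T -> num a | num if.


Common prefix: 'num'
Factored: T -> num T', T' -> a | if


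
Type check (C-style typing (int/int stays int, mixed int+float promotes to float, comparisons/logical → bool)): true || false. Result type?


Operand types: bool || bool
Rule: logical operators take bool operands and yield bool
Result type: bool


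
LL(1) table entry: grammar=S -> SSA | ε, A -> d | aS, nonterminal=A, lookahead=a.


For [A, a]: 'a' ∈ FIRST(aS)
Entry: A -> aS


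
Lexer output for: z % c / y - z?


Scan left to right, longest-match per lexeme
Tokens: ID(z), OP(%), ID(c), OP(/), ID(y), OP(-), ID(z)


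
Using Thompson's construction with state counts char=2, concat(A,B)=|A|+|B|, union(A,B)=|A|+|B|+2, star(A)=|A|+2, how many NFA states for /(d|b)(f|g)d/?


Syntax tree has 5 char leaf(s), 2 union(s), 0 star(s)
chars contribute 5×2 = 10; each union adds +2; each star adds +2
Total: 10 + 4 + 0 = 14 states


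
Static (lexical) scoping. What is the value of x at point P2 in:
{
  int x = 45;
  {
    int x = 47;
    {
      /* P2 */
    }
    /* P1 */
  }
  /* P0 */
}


P2's block does not declare x; resolves to the enclosing declaration at depth 1
x = 47


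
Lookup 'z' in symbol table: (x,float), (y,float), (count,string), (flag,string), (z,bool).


Lookup 'z' → type bool


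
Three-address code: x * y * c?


Break into single-operator statements:
t1 = x * y
t2 = t1 * c


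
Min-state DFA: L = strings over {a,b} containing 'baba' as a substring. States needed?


KMP-style automaton: 4 progress states + 1 absorbing accept = 5
Minimal DFA: 5 states


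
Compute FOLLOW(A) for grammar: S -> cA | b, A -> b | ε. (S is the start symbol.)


$ ∈ FOLLOW(S). For each A -> αBβ: add FIRST(β)\{ε} to FOLLOW(B); if β nullable, add FOLLOW(A).
FOLLOW(A) = {$}


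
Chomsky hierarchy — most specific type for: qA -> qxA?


LHS has context (more than one symbol) and |LHS| ≤ |RHS|
Classification: Type 1 (Context-Sensitive)


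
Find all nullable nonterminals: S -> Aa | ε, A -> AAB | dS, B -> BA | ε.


A nonterminal is nullable iff some alternative derives ε (directly, or every symbol in it is nullable)
Nullable: {B, S}


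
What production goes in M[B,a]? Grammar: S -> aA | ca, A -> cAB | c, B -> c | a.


For [B, a]: 'a' ∈ FIRST(a)
Entry: B -> a


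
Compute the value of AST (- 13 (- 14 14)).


Evaluate inner: (- 14 14) = 0
Evaluate root: (- 13 0) = 13
Result: 13


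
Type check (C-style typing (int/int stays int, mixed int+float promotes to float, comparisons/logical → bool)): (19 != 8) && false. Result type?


Operand types: bool && bool
Rule: logical operators take bool operands and yield bool
Result type: bool


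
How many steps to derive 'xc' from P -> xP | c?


Derivation: P => xP => xc
Steps: 2


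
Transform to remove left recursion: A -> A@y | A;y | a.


Left-recursive alternatives: A@y, A;y; non-recursive: a
Introduce A': A -> aA', A' -> @yA' | ;yA' | ε


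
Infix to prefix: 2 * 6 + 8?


left-to-right (same/higher precedence on left): tree is (+ (* 2 6) 8)
Prefix: + * 2 6 8


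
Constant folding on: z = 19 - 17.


19 - 17 = 2 at compile time
Optimized: z = 2


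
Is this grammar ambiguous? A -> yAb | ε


balanced y^n…b^n: each string has a unique parse
Unambiguous


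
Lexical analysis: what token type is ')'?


Pattern: delimiter/punctuation
Type: PUNCTUATION


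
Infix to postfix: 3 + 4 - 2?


Left to right (same or higher precedence on left)
Postfix: 3 4 + 2 -


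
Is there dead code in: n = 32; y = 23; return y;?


n is assigned but never read
Dead: 'n = 32'


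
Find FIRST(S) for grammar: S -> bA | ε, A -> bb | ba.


Per alternative of S: FIRST(bA) = {b}; FIRST(ε) = {ε}
FIRST(S) = {b, ε}


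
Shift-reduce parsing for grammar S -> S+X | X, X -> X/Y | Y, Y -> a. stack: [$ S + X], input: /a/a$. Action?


'/' can extend X; shift to build X -> X/Y
Action: shift


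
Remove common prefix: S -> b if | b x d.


Common prefix: 'b'
Factored: S -> b S', S' -> if | x d


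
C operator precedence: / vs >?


'/' is multiplicative (level 10); '>' is relational (level 7)
Higher level binds tighter
'/' has higher precedence than '>'


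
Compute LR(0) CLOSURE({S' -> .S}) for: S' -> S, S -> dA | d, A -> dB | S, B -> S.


Start: S' -> .S
For each item with dot before a nonterminal B, add B -> .γ for every B-production
Closure: [S' -> .S, S -> .dA, S -> .d]


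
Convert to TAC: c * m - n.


Break into single-operator statements:
t1 = c * m
t2 = t1 - n


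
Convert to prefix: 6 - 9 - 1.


left-to-right (same/higher precedence on left): tree is (- (- 6 9) 1)
Prefix: - - 6 9 1


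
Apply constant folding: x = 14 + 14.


14 + 14 = 28 at compile time
Optimized: x = 28


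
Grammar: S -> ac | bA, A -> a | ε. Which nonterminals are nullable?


A nonterminal is nullable iff some alternative derives ε (directly, or every symbol in it is nullable)
Nullable: {A}


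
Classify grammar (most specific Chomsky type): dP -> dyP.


LHS has context (more than one symbol) and |LHS| ≤ |RHS|
Classification: Type 1 (Context-Sensitive)


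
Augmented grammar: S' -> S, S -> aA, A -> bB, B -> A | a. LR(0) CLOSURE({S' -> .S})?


Start: S' -> .S
For each item with dot before a nonterminal B, add B -> .γ for every B-production
Closure: [S' -> .S, S -> .aA]


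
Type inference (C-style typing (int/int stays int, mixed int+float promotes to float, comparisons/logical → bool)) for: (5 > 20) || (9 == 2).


Operand types: bool || bool
Rule: logical operators take bool operands and yield bool
Result type: bool


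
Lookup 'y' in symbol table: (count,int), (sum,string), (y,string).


Lookup 'y' → type string


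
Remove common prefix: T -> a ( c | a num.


Common prefix: 'a'
Factored: T -> a T', T' -> ( c | num


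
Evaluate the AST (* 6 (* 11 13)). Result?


Evaluate inner: (* 11 13) = 143
Evaluate root: (* 6 143) = 858
Result: 858


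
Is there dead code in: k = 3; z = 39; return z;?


k is assigned but never read
Dead: 'k = 3'


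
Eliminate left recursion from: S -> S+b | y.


Left-recursive alternatives: S+b; non-recursive: y
Introduce S': S -> yS', S' -> +bS' | ε


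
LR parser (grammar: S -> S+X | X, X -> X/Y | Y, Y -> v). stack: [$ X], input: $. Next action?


lookahead ∉ {/} so X won't extend; reduce S -> X
Action: reduce (S -> X)


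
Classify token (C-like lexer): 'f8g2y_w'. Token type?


Pattern: letter/underscore followed by alphanumerics, not a keyword
Type: IDENTIFIER


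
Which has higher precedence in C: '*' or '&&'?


'*' is multiplicative (level 10); '&&' is logical AND (level 2)
Higher level binds tighter
'*' has higher precedence than '&&'


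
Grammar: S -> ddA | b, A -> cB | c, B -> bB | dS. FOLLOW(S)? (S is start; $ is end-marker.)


$ ∈ FOLLOW(S). For each A -> αBβ: add FIRST(β)\{ε} to FOLLOW(B); if β nullable, add FOLLOW(A).
FOLLOW(S) = {$}


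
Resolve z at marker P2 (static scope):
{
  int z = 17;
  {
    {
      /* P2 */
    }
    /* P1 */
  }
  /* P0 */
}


P2's block does not declare z; resolves to the enclosing declaration at depth 0
z = 17


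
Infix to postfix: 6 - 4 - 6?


Left to right (same or higher precedence on left)
Postfix: 6 4 - 6 -


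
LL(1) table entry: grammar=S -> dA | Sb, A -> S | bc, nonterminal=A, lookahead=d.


For [A, d]: 'd' ∈ FIRST(S)
Entry: A -> S


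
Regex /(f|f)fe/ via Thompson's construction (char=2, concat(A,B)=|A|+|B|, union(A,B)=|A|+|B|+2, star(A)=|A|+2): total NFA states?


Syntax tree has 4 char leaf(s), 1 union(s), 0 star(s)
chars contribute 4×2 = 8; each union adds +2; each star adds +2
Total: 8 + 2 + 0 = 10 states


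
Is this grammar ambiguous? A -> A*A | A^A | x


'x*x^x' has two parse trees (no precedence encoded between * and ^)
Ambiguous


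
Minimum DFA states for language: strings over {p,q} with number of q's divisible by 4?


Track (count of q) mod 4: states 0..3, accept at 0
Minimal DFA: 4 states


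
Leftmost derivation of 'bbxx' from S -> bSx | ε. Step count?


Derivation: S => bSx => bbSxx => bbxx
Steps: 3


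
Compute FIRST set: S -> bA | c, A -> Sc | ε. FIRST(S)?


Per alternative of S: FIRST(bA) = {b}; FIRST(c) = {c}
FIRST(S) = {b, c}


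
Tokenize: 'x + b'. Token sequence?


Scan left to right, longest-match per lexeme
Tokens: ID(x), OP(+), ID(b)


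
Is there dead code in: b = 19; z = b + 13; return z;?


b is read by z's definition; z is returned
No dead code


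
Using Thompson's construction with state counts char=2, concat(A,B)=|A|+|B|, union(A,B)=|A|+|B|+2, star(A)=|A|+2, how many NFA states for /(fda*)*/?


Syntax tree has 3 char leaf(s), 0 union(s), 2 star(s)
chars contribute 3×2 = 6; each union adds +2; each star adds +2
Total: 6 + 0 + 4 = 10 states


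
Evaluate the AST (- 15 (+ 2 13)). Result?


Evaluate inner: (+ 2 13) = 15
Evaluate root: (- 15 15) = 0
Result: 0


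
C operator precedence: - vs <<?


'-' is additive (level 9); '<<' is shift (level 8)
Higher level binds tighter
'-' has higher precedence than '<<'


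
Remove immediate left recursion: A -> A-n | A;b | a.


Left-recursive alternatives: A-n, A;b; non-recursive: a
Introduce A': A -> aA', A' -> -nA' | ;bA' | ε


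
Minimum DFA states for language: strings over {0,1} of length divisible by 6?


Track length mod 6: states 0..5, accept at 0
Minimal DFA: 6 states


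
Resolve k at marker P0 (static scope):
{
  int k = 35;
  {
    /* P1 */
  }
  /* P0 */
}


k declared in the same block as P0
k = 35


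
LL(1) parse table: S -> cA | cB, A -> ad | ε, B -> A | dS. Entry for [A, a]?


For [A, a]: 'a' ∈ FIRST(ad)
Entry: A -> ad


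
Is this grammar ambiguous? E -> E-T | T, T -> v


precedence layered via separate nonterminal T: deterministic
Unambiguous


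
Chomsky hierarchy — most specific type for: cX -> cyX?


LHS has context (more than one symbol) and |LHS| ≤ |RHS|
Classification: Type 1 (Context-Sensitive)


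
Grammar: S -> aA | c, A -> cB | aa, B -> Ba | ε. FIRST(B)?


Per alternative of B: FIRST(Ba) = {a}; FIRST(ε) = {ε}
FIRST(B) = {a, ε}


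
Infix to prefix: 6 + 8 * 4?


'*' binds tighter: tree is (+ 6 (* 8 4))
Prefix: + 6 * 8 4


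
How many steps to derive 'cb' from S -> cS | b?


Derivation: S => cS => cb
Steps: 2


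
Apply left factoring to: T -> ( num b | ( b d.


Common prefix: '('
Factored: T -> ( T', T' -> num b | b d


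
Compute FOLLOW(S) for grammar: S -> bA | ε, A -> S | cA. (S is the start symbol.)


$ ∈ FOLLOW(S). For each A -> αBβ: add FIRST(β)\{ε} to FOLLOW(B); if β nullable, add FOLLOW(A).
FOLLOW(S) = {$}


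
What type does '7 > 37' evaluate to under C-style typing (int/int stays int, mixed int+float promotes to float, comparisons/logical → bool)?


Operand types: int > int
Rule: comparison yields bool
Result type: bool


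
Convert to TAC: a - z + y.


Break into single-operator statements:
t1 = a - z
t2 = t1 + y


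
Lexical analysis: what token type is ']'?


Pattern: delimiter/punctuation
Type: PUNCTUATION


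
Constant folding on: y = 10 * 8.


10 * 8 = 80 at compile time
Optimized: y = 80


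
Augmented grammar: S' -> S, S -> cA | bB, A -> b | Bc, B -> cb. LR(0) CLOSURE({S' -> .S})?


Start: S' -> .S
For each item with dot before a nonterminal B, add B -> .γ for every B-production
Closure: [S' -> .S, S -> .cA, S -> .bB]


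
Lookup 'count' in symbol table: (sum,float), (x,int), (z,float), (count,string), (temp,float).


Lookup 'count' → type string


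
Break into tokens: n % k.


Scan left to right, longest-match per lexeme
Tokens: ID(n), OP(%), ID(k)


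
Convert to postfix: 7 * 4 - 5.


Left to right (same or higher precedence on left)
Postfix: 7 4 * 5 -


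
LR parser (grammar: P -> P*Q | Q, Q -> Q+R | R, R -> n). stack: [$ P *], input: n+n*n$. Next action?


no handle ('P*' is not any RHS); shift 'n'
Action: shift


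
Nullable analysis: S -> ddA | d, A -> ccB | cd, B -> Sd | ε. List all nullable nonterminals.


A nonterminal is nullable iff some alternative derives ε (directly, or every symbol in it is nullable)
Nullable: {B}


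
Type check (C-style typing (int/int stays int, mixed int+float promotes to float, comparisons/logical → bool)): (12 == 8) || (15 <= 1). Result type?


Operand types: bool || bool
Rule: logical operators take bool operands and yield bool
Result type: bool


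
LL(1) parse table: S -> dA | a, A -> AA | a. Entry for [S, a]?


For [S, a]: 'a' ∈ FIRST(a)
Entry: S -> a


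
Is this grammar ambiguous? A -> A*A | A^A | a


'a*a^a' has two parse trees (no precedence encoded between * and ^)
Ambiguous


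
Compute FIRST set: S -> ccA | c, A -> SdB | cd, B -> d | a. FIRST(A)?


Per alternative of A: FIRST(SdB) = {c}; FIRST(cd) = {c}
FIRST(A) = {c}


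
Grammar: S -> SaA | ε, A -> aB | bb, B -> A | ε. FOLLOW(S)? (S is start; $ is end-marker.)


$ ∈ FOLLOW(S). For each A -> αBβ: add FIRST(β)\{ε} to FOLLOW(B); if β nullable, add FOLLOW(A).
FOLLOW(S) = {$, a}


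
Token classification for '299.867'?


Pattern: digits with a decimal point
Type: FLOAT_LITERAL


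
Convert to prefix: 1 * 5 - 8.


left-to-right (same/higher precedence on left): tree is (- (* 1 5) 8)
Prefix: - * 1 5 8


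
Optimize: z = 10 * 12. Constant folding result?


10 * 12 = 120 at compile time
Optimized: z = 120


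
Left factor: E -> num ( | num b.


Common prefix: 'num'
Factored: E -> num E', E' -> ( | b


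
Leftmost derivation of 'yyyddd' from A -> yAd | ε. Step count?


Derivation: A => yAd => yyAdd => yyyAddd => yyyddd
Steps: 4


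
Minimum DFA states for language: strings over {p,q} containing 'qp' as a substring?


KMP-style automaton: 2 progress states + 1 absorbing accept = 3
Minimal DFA: 3 states


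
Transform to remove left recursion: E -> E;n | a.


Left-recursive alternatives: E;n; non-recursive: a
Introduce E': E -> aE', E' -> ;nE' | ε


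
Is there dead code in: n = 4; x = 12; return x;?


n is assigned but never read
Dead: 'n = 4'


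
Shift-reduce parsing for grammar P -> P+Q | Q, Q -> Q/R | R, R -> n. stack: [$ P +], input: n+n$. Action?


no handle ('P+' is not any RHS); shift 'n'
Action: shift


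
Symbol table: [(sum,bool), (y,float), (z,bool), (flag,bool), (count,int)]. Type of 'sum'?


Lookup 'sum' → type bool


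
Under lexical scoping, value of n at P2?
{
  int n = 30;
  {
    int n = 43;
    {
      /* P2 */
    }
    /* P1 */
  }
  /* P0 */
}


P2's block does not declare n; resolves to the enclosing declaration at depth 1
n = 43


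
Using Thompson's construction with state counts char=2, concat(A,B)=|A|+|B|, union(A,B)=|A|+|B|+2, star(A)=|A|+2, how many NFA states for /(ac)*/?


Syntax tree has 2 char leaf(s), 0 union(s), 1 star(s)
chars contribute 2×2 = 4; each union adds +2; each star adds +2
Total: 4 + 0 + 2 = 6 states


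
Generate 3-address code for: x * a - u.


Break into single-operator statements:
t1 = x * a
t2 = t1 - u


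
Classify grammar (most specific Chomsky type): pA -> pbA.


LHS has context (more than one symbol) and |LHS| ≤ |RHS|
Classification: Type 1 (Context-Sensitive)


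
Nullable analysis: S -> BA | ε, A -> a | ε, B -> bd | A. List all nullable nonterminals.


A nonterminal is nullable iff some alternative derives ε (directly, or every symbol in it is nullable)
Nullable: {A, B, S}


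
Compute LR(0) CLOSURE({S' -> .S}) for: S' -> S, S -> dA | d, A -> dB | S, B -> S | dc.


Start: S' -> .S
For each item with dot before a nonterminal B, add B -> .γ for every B-production
Closure: [S' -> .S, S -> .dA, S -> .d]


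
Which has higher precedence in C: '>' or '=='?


'>' is relational (level 7); '==' is equality (level 6)
Higher level binds tighter
'>' has higher precedence than '=='


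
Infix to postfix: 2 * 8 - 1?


Left to right (same or higher precedence on left)
Postfix: 2 8 * 1 -


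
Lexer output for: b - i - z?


Scan left to right, longest-match per lexeme
Tokens: ID(b), OP(-), ID(i), OP(-), ID(z)


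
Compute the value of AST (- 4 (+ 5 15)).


Evaluate inner: (+ 5 15) = 20
Evaluate root: (- 4 20) = -16
Result: -16


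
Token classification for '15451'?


Pattern: digits only
Type: INTEGER_LITERAL


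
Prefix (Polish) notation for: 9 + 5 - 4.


left-to-right (same/higher precedence on left): tree is (- (+ 9 5) 4)
Prefix: - + 9 5 4


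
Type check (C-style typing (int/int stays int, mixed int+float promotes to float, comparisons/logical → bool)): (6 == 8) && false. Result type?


Operand types: bool && bool
Rule: logical operators take bool operands and yield bool
Result type: bool


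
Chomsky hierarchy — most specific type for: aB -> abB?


LHS has context (more than one symbol) and |LHS| ≤ |RHS|
Classification: Type 1 (Context-Sensitive)


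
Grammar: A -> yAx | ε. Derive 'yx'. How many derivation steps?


Derivation: A => yAx => yx
Steps: 2


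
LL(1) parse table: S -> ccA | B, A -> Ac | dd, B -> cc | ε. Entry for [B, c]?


For [B, c]: 'c' ∈ FIRST(cc)
Entry: B -> cc


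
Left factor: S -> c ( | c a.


Common prefix: 'c'
Factored: S -> c S', S' -> ( | a


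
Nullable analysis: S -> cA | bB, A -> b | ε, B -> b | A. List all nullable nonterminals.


A nonterminal is nullable iff some alternative derives ε (directly, or every symbol in it is nullable)
Nullable: {A, B}


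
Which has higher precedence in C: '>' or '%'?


'%' is multiplicative (level 10); '>' is relational (level 7)
Higher level binds tighter
'%' has higher precedence than '>'


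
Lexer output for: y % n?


Scan left to right, longest-match per lexeme
Tokens: ID(y), OP(%), ID(n)


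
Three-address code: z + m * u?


Break into single-operator statements:
t1 = m * u
t2 = z + t1


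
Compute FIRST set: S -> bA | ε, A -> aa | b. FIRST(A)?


Per alternative of A: FIRST(aa) = {a}; FIRST(b) = {b}
FIRST(A) = {a, b}


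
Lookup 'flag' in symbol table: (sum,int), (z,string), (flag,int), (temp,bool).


Lookup 'flag' → type int


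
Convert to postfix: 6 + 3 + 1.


Left to right (same or higher precedence on left)
Postfix: 6 3 + 1 +


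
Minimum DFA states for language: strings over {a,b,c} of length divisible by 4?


Track length mod 4: states 0..3, accept at 0
Minimal DFA: 4 states


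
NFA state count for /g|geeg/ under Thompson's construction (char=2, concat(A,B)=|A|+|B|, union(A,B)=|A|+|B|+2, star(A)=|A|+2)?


Syntax tree has 5 char leaf(s), 1 union(s), 0 star(s)
chars contribute 5×2 = 10; each union adds +2; each star adds +2
Total: 10 + 2 + 0 = 12 states


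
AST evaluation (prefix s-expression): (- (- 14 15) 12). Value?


Evaluate inner: (- 14 15) = -1
Evaluate root: (- -1 12) = -13
Result: -13


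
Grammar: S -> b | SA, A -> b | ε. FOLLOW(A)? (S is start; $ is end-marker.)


$ ∈ FOLLOW(S). For each A -> αBβ: add FIRST(β)\{ε} to FOLLOW(B); if β nullable, add FOLLOW(A).
FOLLOW(A) = {$, b}


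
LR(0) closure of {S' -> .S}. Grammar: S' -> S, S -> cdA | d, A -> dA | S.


Start: S' -> .S
For each item with dot before a nonterminal B, add B -> .γ for every B-production
Closure: [S' -> .S, S -> .cdA, S -> .d]


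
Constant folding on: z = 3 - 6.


3 - 6 = -3 at compile time
Optimized: z = -3


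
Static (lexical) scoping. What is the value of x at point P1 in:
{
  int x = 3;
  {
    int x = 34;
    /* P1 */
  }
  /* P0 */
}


x declared in the same block as P1
x = 34


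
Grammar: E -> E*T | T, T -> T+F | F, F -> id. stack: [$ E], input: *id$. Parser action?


shift '*' to continue E -> E*T
Action: shift


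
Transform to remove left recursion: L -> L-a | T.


Left-recursive alternatives: L-a; non-recursive: T
Introduce L': L -> TL', L' -> -aL' | ε


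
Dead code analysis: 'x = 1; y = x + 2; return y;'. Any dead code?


x is read by y's definition; y is returned
No dead code


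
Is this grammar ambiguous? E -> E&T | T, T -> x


precedence layered via separate nonterminal T: deterministic
Unambiguous


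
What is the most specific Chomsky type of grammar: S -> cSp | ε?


Single nonterminal LHS, but c^n p^n is not regular
Classification: Type 2 (Context-Free)


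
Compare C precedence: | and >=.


'>=' is relational (level 7); '|' is bitwise OR (level 3)
Higher level binds tighter
'>=' has higher precedence than '|'


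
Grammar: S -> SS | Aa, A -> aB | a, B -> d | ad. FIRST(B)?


Per alternative of B: FIRST(d) = {d}; FIRST(ad) = {a}
FIRST(B) = {a, d}


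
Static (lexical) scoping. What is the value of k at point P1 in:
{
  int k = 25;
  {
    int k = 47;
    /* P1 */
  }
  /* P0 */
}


k declared in the same block as P1
k = 47


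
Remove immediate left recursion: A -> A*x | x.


Left-recursive alternatives: A*x; non-recursive: x
Introduce A': A -> xA', A' -> *xA' | ε


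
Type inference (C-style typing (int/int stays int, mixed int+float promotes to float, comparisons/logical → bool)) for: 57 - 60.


Operand types: int - int
Rule: mixed int/float promotes to float; int/int stays int
Result type: int


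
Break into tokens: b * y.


Scan left to right, longest-match per lexeme
Tokens: ID(b), OP(*), ID(y)


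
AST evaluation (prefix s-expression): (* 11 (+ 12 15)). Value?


Evaluate inner: (+ 12 15) = 27
Evaluate root: (* 11 27) = 297
Result: 297


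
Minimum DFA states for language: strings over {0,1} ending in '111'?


Track the longest suffix of input matching a prefix of '111': 4 classes (prefixes of length 0..3)
Minimal DFA: 4 states


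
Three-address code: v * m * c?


Break into single-operator statements:
t1 = v * m
t2 = t1 * c


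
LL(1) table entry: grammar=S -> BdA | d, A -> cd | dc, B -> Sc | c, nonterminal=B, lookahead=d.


For [B, d]: 'd' ∈ FIRST(Sc)
Entry: B -> Sc


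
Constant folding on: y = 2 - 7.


2 - 7 = -5 at compile time
Optimized: y = -5


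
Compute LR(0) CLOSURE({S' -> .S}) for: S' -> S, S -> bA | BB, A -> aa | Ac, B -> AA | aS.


Start: S' -> .S
For each item with dot before a nonterminal B, add B -> .γ for every B-production
Closure: [S' -> .S, S -> .bA, S -> .BB, B -> .AA, B -> .aS, A -> .aa, A -> .Ac]


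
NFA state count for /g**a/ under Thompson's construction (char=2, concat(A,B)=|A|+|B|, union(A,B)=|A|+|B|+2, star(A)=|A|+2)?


Syntax tree has 2 char leaf(s), 0 union(s), 2 star(s)
chars contribute 2×2 = 4; each union adds +2; each star adds +2
Total: 4 + 0 + 4 = 8 states


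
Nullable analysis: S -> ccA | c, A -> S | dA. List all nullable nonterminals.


A nonterminal is nullable iff some alternative derives ε (directly, or every symbol in it is nullable)
Nullable: {}


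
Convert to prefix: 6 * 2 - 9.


left-to-right (same/higher precedence on left): tree is (- (* 6 2) 9)
Prefix: - * 6 2 9


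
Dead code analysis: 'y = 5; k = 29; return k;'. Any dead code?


y is assigned but never read
Dead: 'y = 5'


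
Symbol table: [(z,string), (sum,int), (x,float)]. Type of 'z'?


Lookup 'z' → type string


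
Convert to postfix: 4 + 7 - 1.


Left to right (same or higher precedence on left)
Postfix: 4 7 + 1 -


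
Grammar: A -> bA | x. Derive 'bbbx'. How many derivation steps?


Derivation: A => bA => bbA => bbbA => bbbx
Steps: 4


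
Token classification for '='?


Pattern: operator symbol
Type: OPERATOR


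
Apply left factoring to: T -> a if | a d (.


Common prefix: 'a'
Factored: T -> a T', T' -> if | d (


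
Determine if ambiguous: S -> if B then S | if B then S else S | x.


dangling else: 'if B then if B then x else x' parses two ways
Ambiguous


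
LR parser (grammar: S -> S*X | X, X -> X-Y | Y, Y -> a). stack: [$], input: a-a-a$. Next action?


no handle on stack; shift 'a'
Action: shift


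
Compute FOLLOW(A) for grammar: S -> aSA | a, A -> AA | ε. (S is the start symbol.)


$ ∈ FOLLOW(S). For each A -> αBβ: add FIRST(β)\{ε} to FOLLOW(B); if β nullable, add FOLLOW(A).
FOLLOW(A) = {$}


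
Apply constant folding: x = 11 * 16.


11 * 16 = 176 at compile time
Optimized: x = 176


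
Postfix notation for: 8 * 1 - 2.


Left to right (same or higher precedence on left)
Postfix: 8 1 * 2 -


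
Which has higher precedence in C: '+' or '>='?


'+' is additive (level 9); '>=' is relational (level 7)
Higher level binds tighter
'+' has higher precedence than '>='


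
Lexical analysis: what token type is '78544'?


Pattern: digits only
Type: INTEGER_LITERAL


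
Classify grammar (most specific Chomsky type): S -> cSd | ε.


Single nonterminal LHS, but c^n d^n is not regular
Classification: Type 2 (Context-Free)


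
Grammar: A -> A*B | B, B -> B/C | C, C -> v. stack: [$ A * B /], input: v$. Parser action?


no handle; shift 'v'
Action: shift


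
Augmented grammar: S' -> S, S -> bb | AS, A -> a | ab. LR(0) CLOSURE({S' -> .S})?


Start: S' -> .S
For each item with dot before a nonterminal B, add B -> .γ for every B-production
Closure: [S' -> .S, S -> .bb, S -> .AS, A -> .a, A -> .ab]


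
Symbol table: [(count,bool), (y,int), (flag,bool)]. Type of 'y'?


Lookup 'y' → type int


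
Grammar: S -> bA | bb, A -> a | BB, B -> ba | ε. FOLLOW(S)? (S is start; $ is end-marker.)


$ ∈ FOLLOW(S). For each A -> αBβ: add FIRST(β)\{ε} to FOLLOW(B); if β nullable, add FOLLOW(A).
FOLLOW(S) = {$}


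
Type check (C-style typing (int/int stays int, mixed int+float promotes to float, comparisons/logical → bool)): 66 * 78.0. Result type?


Operand types: int * float
Rule: mixed int/float promotes to float; int/int stays int
Result type: float


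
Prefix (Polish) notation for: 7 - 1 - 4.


left-to-right (same/higher precedence on left): tree is (- (- 7 1) 4)
Prefix: - - 7 1 4


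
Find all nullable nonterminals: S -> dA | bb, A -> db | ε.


A nonterminal is nullable iff some alternative derives ε (directly, or every symbol in it is nullable)
Nullable: {A}


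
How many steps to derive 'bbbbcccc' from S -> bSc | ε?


Derivation: S => bSc => bbScc => bbbSccc => bbbbScccc => bbbbcccc
Steps: 5


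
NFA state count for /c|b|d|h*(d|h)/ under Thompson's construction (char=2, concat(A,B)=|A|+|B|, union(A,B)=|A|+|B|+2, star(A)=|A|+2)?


Syntax tree has 6 char leaf(s), 4 union(s), 1 star(s)
chars contribute 6×2 = 12; each union adds +2; each star adds +2
Total: 12 + 8 + 2 = 22 states


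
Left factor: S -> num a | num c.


Common prefix: 'num'
Factored: S -> num S', S' -> a | c


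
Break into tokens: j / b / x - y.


Scan left to right, longest-match per lexeme
Tokens: ID(j), OP(/), ID(b), OP(/), ID(x), OP(-), ID(y)


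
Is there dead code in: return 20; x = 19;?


statement follows a return and is unreachable
Dead: 'x = 19'


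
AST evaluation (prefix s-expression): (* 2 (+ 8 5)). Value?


Evaluate inner: (+ 8 5) = 13
Evaluate root: (* 2 13) = 26
Result: 26


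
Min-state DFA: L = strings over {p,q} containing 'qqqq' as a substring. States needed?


KMP-style automaton: 4 progress states + 1 absorbing accept = 5
Minimal DFA: 5 states


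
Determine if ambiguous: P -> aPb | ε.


balanced a^n…b^n: each string has a unique parse
Unambiguous


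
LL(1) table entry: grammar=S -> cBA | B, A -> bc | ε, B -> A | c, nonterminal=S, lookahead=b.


For [S, b]: 'b' ∈ FIRST(B)
Entry: S -> B


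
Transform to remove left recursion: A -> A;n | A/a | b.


Left-recursive alternatives: A;n, A/a; non-recursive: b
Introduce A': A -> bA', A' -> ;nA' | /aA' | ε


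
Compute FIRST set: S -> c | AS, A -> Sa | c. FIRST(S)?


Per alternative of S: FIRST(c) = {c}; FIRST(AS) = {c}
FIRST(S) = {c}


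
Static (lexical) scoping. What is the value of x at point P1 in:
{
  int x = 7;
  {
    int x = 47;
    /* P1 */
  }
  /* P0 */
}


x declared in the same block as P1
x = 47


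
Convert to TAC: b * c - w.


Break into single-operator statements:
t1 = b * c
t2 = t1 - w


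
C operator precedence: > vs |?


'>' is relational (level 7); '|' is bitwise OR (level 3)
Higher level binds tighter
'>' has higher precedence than '|'


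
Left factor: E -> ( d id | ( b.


Common prefix: '('
Factored: E -> ( E', E' -> d id | b


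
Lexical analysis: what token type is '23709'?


Pattern: digits only
Type: INTEGER_LITERAL


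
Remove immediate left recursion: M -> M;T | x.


Left-recursive alternatives: M;T; non-recursive: x
Introduce M': M -> xM', M' -> ;TM' | ε


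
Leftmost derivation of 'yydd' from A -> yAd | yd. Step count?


Derivation: A => yAd => yydd
Steps: 2


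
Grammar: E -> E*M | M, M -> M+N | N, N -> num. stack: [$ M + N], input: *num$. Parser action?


handle 'M+N' on top
Action: reduce (M -> M+N)


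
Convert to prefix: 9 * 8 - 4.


left-to-right (same/higher precedence on left): tree is (- (* 9 8) 4)
Prefix: - * 9 8 4


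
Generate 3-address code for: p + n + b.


Break into single-operator statements:
t1 = p + n
t2 = t1 + b


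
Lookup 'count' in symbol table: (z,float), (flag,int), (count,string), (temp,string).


Lookup 'count' → type string


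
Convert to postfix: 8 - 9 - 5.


Left to right (same or higher precedence on left)
Postfix: 8 9 - 5 -


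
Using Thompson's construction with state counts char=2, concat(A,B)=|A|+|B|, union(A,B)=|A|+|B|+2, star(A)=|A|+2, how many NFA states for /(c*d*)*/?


Syntax tree has 2 char leaf(s), 0 union(s), 3 star(s)
chars contribute 2×2 = 4; each union adds +2; each star adds +2
Total: 4 + 0 + 6 = 10 states


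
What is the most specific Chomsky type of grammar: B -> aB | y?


Right-linear: every RHS is a terminal or a terminal followed by one nonterminal
Classification: Type 3 (Regular)


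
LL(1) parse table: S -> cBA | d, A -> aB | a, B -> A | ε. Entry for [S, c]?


For [S, c]: 'c' ∈ FIRST(cBA)
Entry: S -> cBA


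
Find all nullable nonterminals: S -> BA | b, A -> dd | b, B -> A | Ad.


A nonterminal is nullable iff some alternative derives ε (directly, or every symbol in it is nullable)
Nullable: {}


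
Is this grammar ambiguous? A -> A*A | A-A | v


'v*v-v' has two parse trees (no precedence encoded between * and -)
Ambiguous


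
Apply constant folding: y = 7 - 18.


7 - 18 = -11 at compile time
Optimized: y = -11


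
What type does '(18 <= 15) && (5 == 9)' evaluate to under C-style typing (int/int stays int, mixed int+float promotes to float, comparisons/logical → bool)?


Operand types: bool && bool
Rule: logical operators take bool operands and yield bool
Result type: bool


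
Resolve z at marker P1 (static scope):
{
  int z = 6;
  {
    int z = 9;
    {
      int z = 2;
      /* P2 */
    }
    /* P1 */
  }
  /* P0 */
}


z declared in the same block as P1
z = 9


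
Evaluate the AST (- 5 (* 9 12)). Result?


Evaluate inner: (* 9 12) = 108
Evaluate root: (- 5 108) = -103
Result: -103


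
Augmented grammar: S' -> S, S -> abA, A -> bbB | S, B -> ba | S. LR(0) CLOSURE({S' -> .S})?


Start: S' -> .S
For each item with dot before a nonterminal B, add B -> .γ for every B-production
Closure: [S' -> .S, S -> .abA]


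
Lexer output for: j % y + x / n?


Scan left to right, longest-match per lexeme
Tokens: ID(j), OP(%), ID(y), OP(+), ID(x), OP(/), ID(n)


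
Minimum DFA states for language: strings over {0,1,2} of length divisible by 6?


Track length mod 6: states 0..5, accept at 0
Minimal DFA: 6 states


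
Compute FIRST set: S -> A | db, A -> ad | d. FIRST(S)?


Per alternative of S: FIRST(A) = {a, d}; FIRST(db) = {d}
FIRST(S) = {a, d}


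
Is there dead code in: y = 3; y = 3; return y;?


first assignment to y is overwritten before any read
Dead: 'y = 3'


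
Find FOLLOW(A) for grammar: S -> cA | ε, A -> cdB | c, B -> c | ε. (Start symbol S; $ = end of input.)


$ ∈ FOLLOW(S). For each A -> αBβ: add FIRST(β)\{ε} to FOLLOW(B); if β nullable, add FOLLOW(A).
FOLLOW(A) = {$}


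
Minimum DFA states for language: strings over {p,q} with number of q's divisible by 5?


Track (count of q) mod 5: states 0..4, accept at 0
Minimal DFA: 5 states


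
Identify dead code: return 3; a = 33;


statement follows a return and is unreachable
Dead: 'a = 33'
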